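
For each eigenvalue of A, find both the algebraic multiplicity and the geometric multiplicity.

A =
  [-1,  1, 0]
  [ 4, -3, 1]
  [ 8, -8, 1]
λ = -1: alg = 3, geom = 1

Step 1 — factor the characteristic polynomial to read off the algebraic multiplicities:
  χ_A(x) = (x + 1)^3

Step 2 — compute geometric multiplicities via the rank-nullity identity g(λ) = n − rank(A − λI):
  rank(A − (-1)·I) = 2, so dim ker(A − (-1)·I) = n − 2 = 1

Summary:
  λ = -1: algebraic multiplicity = 3, geometric multiplicity = 1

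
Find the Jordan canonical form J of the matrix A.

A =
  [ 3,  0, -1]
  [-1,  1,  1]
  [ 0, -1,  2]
J_3(2)

The characteristic polynomial is
  det(x·I − A) = x^3 - 6*x^2 + 12*x - 8 = (x - 2)^3

Eigenvalues and multiplicities (the geometric multiplicity of λ is n − rank(A − λI), which equals the number of Jordan blocks for λ):
  λ = 2: algebraic multiplicity = 3, geometric multiplicity = 1

Determining the block sizes for each eigenvalue:
  λ = 2: one block (gm = 1), so the single block has size am = 3 → block sizes [3]

Assembling the blocks gives a Jordan form
J =
  [2, 1, 0]
  [0, 2, 1]
  [0, 0, 2]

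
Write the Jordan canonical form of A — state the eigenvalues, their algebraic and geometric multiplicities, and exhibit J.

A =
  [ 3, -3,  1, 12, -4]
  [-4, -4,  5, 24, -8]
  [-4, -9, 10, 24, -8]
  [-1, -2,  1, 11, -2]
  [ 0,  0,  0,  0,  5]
J_2(5) ⊕ J_2(5) ⊕ J_1(5)

The characteristic polynomial is
  det(x·I − A) = x^5 - 25*x^4 + 250*x^3 - 1250*x^2 + 3125*x - 3125 = (x - 5)^5

Eigenvalues and multiplicities (the geometric multiplicity of λ is n − rank(A − λI), which equals the number of Jordan blocks for λ):
  λ = 5: algebraic multiplicity = 5, geometric multiplicity = 3

Determining the block sizes for each eigenvalue:
  λ = 5: with am = 5 and gm = 3, the partition is not yet determined (e.g. several partitions of 5 into 3 parts exist). Let N = A − (5)·I. Computing rank(N^1) = 2, rank(N^2) = 0; the number of blocks of size ≥ j is rank(N^{j−1}) − rank(N^j), giving [3, 2]. So we have 2 block(s) of size 2, 1 block(s) of size 1 → block sizes [2, 2, 1]

Assembling the blocks gives a Jordan form
J =
  [5, 1, 0, 0, 0]
  [0, 5, 0, 0, 0]
  [0, 0, 5, 1, 0]
  [0, 0, 0, 5, 0]
  [0, 0, 0, 0, 5]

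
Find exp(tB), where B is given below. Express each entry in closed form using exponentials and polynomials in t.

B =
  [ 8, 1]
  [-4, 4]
e^{tB} =
  [2*t*exp(6*t) + exp(6*t), t*exp(6*t)]
  [-4*t*exp(6*t), -2*t*exp(6*t) + exp(6*t)]

Strategy: write B = P · J · P⁻¹ where J is a Jordan canonical form, so e^{tB} = P · e^{tJ} · P⁻¹, and e^{tJ} can be computed block-by-block.

B has Jordan form
J =
  [6, 1]
  [0, 6]
(up to reordering of blocks).

Per-block formulas:
  For a 2×2 Jordan block J_2(6): exp(t · J_2(6)) = e^(6t)·(I + t·N), where N is the 2×2 nilpotent shift.

After assembling e^{tJ} and conjugating by P, we get:

e^{tB} =
  [2*t*exp(6*t) + exp(6*t), t*exp(6*t)]
  [-4*t*exp(6*t), -2*t*exp(6*t) + exp(6*t)]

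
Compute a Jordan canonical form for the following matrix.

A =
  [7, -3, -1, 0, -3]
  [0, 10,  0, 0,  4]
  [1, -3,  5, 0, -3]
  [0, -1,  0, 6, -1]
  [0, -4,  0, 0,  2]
J_2(6) ⊕ J_2(6) ⊕ J_1(6)

The characteristic polynomial is
  det(x·I − A) = x^5 - 30*x^4 + 360*x^3 - 2160*x^2 + 6480*x - 7776 = (x - 6)^5

Eigenvalues and multiplicities (the geometric multiplicity of λ is n − rank(A − λI), which equals the number of Jordan blocks for λ):
  λ = 6: algebraic multiplicity = 5, geometric multiplicity = 3

Determining the block sizes for each eigenvalue:
  λ = 6: with am = 5 and gm = 3, the partition is not yet determined (e.g. several partitions of 5 into 3 parts exist). Let N = A − (6)·I. Computing rank(N^1) = 2, rank(N^2) = 0; the number of blocks of size ≥ j is rank(N^{j−1}) − rank(N^j), giving [3, 2]. So we have 2 block(s) of size 2, 1 block(s) of size 1 → block sizes [2, 2, 1]

Assembling the blocks gives a Jordan form
J =
  [6, 1, 0, 0, 0]
  [0, 6, 0, 0, 0]
  [0, 0, 6, 1, 0]
  [0, 0, 0, 6, 0]
  [0, 0, 0, 0, 6]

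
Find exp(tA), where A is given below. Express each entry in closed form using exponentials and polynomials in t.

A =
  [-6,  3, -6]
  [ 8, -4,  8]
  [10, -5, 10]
e^{tA} =
  [1 - 6*t, 3*t, -6*t]
  [8*t, 1 - 4*t, 8*t]
  [10*t, -5*t, 10*t + 1]

Strategy: write A = P · J · P⁻¹ where J is a Jordan canonical form, so e^{tA} = P · e^{tJ} · P⁻¹, and e^{tJ} can be computed block-by-block.

A has Jordan form
J =
  [0, 1, 0]
  [0, 0, 0]
  [0, 0, 0]
(up to reordering of blocks).

Per-block formulas:
  For a 2×2 Jordan block J_2(0): exp(t · J_2(0)) = e^(0t)·(I + t·N), where N is the 2×2 nilpotent shift.
  For a 1×1 block at λ = 0: exp(t · [0]) = [e^(0t)].

After assembling e^{tJ} and conjugating by P, we get:

e^{tA} =
  [1 - 6*t, 3*t, -6*t]
  [8*t, 1 - 4*t, 8*t]
  [10*t, -5*t, 10*t + 1]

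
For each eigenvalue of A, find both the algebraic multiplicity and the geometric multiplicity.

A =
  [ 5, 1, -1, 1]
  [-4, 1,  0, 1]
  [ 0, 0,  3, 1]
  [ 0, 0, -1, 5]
λ = 3: alg = 2, geom = 1; λ = 4: alg = 2, geom = 1

Step 1 — factor the characteristic polynomial to read off the algebraic multiplicities:
  χ_A(x) = (x - 4)^2*(x - 3)^2

Step 2 — compute geometric multiplicities via the rank-nullity identity g(λ) = n − rank(A − λI):
  rank(A − (3)·I) = 3, so dim ker(A − (3)·I) = n − 3 = 1
  rank(A − (4)·I) = 3, so dim ker(A − (4)·I) = n − 3 = 1

Summary:
  λ = 3: algebraic multiplicity = 2, geometric multiplicity = 1
  λ = 4: algebraic multiplicity = 2, geometric multiplicity = 1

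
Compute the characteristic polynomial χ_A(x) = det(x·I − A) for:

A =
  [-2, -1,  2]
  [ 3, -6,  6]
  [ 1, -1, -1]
x^3 + 9*x^2 + 27*x + 27

Expanding det(x·I − A) (e.g. by cofactor expansion or by noting that A is similar to its Jordan form J, which has the same characteristic polynomial as A) gives
  χ_A(x) = x^3 + 9*x^2 + 27*x + 27
which factors as (x + 3)^3. The eigenvalues (with algebraic multiplicities) are λ = -3 with multiplicity 3.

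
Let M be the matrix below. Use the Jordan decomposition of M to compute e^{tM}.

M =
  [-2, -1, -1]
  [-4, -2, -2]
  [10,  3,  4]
e^{tM} =
  [-t^2 - 2*t + 1, t^2/2 - t, -t]
  [-2*t^2 - 4*t, t^2 - 2*t + 1, -2*t]
  [4*t^2 + 10*t, -2*t^2 + 3*t, 4*t + 1]

Strategy: write M = P · J · P⁻¹ where J is a Jordan canonical form, so e^{tM} = P · e^{tJ} · P⁻¹, and e^{tJ} can be computed block-by-block.

M has Jordan form
J =
  [0, 1, 0]
  [0, 0, 1]
  [0, 0, 0]
(up to reordering of blocks).

Per-block formulas:
  For a 3×3 Jordan block J_3(0): exp(t · J_3(0)) = e^(0t)·(I + t·N + (t^2/2)·N^2), where N is the 3×3 nilpotent shift.

After assembling e^{tJ} and conjugating by P, we get:

e^{tM} =
  [-t^2 - 2*t + 1, t^2/2 - t, -t]
  [-2*t^2 - 4*t, t^2 - 2*t + 1, -2*t]
  [4*t^2 + 10*t, -2*t^2 + 3*t, 4*t + 1]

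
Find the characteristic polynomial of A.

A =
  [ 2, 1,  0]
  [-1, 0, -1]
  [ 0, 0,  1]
x^3 - 3*x^2 + 3*x - 1

Expanding det(x·I − A) (e.g. by cofactor expansion or by noting that A is similar to its Jordan form J, which has the same characteristic polynomial as A) gives
  χ_A(x) = x^3 - 3*x^2 + 3*x - 1
which factors as (x - 1)^3. The eigenvalues (with algebraic multiplicities) are λ = 1 with multiplicity 3.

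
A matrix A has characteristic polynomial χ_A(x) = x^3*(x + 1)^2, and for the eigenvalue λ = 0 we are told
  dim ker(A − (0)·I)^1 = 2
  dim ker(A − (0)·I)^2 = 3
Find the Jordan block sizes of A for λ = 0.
Block sizes for λ = 0: [2, 1]

From the dimensions of kernels of powers, the number of Jordan blocks of size at least j is d_j − d_{j−1} where d_j = dim ker(N^j) (with d_0 = 0). Computing the differences gives [2, 1].
The number of blocks of size exactly k is (#blocks of size ≥ k) − (#blocks of size ≥ k + 1), so the partition is: 1 block(s) of size 1, 1 block(s) of size 2.
In nonincreasing order the block sizes are [2, 1].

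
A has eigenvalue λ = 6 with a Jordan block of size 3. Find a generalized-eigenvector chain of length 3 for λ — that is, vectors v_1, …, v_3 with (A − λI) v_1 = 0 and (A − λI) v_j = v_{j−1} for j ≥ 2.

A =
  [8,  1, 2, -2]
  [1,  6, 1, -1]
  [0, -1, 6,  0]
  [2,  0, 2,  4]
A Jordan chain for λ = 6 of length 3:
v_1 = (1, 0, -1, 0)ᵀ
v_2 = (2, 1, 0, 2)ᵀ
v_3 = (1, 0, 0, 0)ᵀ

Let N = A − (6)·I. We want v_3 with N^3 v_3 = 0 but N^2 v_3 ≠ 0; then v_{j-1} := N · v_j for j = 3, …, 2.

Pick v_3 = (1, 0, 0, 0)ᵀ.
Then v_2 = N · v_3 = (2, 1, 0, 2)ᵀ.
Then v_1 = N · v_2 = (1, 0, -1, 0)ᵀ.

Sanity check: (A − (6)·I) v_1 = (0, 0, 0, 0)ᵀ = 0. ✓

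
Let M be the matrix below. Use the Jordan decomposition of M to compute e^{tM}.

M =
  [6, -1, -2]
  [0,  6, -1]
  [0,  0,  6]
e^{tM} =
  [exp(6*t), -t*exp(6*t), t^2*exp(6*t)/2 - 2*t*exp(6*t)]
  [0, exp(6*t), -t*exp(6*t)]
  [0, 0, exp(6*t)]

Strategy: write M = P · J · P⁻¹ where J is a Jordan canonical form, so e^{tM} = P · e^{tJ} · P⁻¹, and e^{tJ} can be computed block-by-block.

M has Jordan form
J =
  [6, 1, 0]
  [0, 6, 1]
  [0, 0, 6]
(up to reordering of blocks).

Per-block formulas:
  For a 3×3 Jordan block J_3(6): exp(t · J_3(6)) = e^(6t)·(I + t·N + (t^2/2)·N^2), where N is the 3×3 nilpotent shift.

After assembling e^{tJ} and conjugating by P, we get:

e^{tM} =
  [exp(6*t), -t*exp(6*t), t^2*exp(6*t)/2 - 2*t*exp(6*t)]
  [0, exp(6*t), -t*exp(6*t)]
  [0, 0, exp(6*t)]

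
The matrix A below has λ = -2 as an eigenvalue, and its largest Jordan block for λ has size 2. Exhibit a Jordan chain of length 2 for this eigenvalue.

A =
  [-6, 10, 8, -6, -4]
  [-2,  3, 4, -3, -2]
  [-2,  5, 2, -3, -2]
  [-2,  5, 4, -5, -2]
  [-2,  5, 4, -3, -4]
A Jordan chain for λ = -2 of length 2:
v_1 = (-4, -2, -2, -2, -2)ᵀ
v_2 = (1, 0, 0, 0, 0)ᵀ

Let N = A − (-2)·I. We want v_2 with N^2 v_2 = 0 but N^1 v_2 ≠ 0; then v_{j-1} := N · v_j for j = 2, …, 2.

Pick v_2 = (1, 0, 0, 0, 0)ᵀ.
Then v_1 = N · v_2 = (-4, -2, -2, -2, -2)ᵀ.

Sanity check: (A − (-2)·I) v_1 = (0, 0, 0, 0, 0)ᵀ = 0. ✓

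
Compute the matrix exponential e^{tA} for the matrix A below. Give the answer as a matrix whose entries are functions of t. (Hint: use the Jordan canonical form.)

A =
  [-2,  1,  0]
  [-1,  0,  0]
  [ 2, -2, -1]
e^{tA} =
  [-t*exp(-t) + exp(-t), t*exp(-t), 0]
  [-t*exp(-t), t*exp(-t) + exp(-t), 0]
  [2*t*exp(-t), -2*t*exp(-t), exp(-t)]

Strategy: write A = P · J · P⁻¹ where J is a Jordan canonical form, so e^{tA} = P · e^{tJ} · P⁻¹, and e^{tJ} can be computed block-by-block.

A has Jordan form
J =
  [-1,  1,  0]
  [ 0, -1,  0]
  [ 0,  0, -1]
(up to reordering of blocks).

Per-block formulas:
  For a 1×1 block at λ = -1: exp(t · [-1]) = [e^(-1t)].
  For a 2×2 Jordan block J_2(-1): exp(t · J_2(-1)) = e^(-1t)·(I + t·N), where N is the 2×2 nilpotent shift.

After assembling e^{tJ} and conjugating by P, we get:

e^{tA} =
  [-t*exp(-t) + exp(-t), t*exp(-t), 0]
  [-t*exp(-t), t*exp(-t) + exp(-t), 0]
  [2*t*exp(-t), -2*t*exp(-t), exp(-t)]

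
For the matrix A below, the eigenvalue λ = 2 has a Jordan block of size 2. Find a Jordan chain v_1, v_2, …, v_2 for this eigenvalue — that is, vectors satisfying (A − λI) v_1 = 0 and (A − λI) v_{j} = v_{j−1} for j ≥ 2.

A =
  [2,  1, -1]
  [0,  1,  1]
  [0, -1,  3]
A Jordan chain for λ = 2 of length 2:
v_1 = (1, -1, -1)ᵀ
v_2 = (0, 1, 0)ᵀ

Let N = A − (2)·I. We want v_2 with N^2 v_2 = 0 but N^1 v_2 ≠ 0; then v_{j-1} := N · v_j for j = 2, …, 2.

Pick v_2 = (0, 1, 0)ᵀ.
Then v_1 = N · v_2 = (1, -1, -1)ᵀ.

Sanity check: (A − (2)·I) v_1 = (0, 0, 0)ᵀ = 0. ✓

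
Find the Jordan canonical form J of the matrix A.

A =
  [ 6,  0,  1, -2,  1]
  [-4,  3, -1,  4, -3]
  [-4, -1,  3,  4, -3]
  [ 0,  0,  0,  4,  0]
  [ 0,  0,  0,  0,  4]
J_3(4) ⊕ J_1(4) ⊕ J_1(4)

The characteristic polynomial is
  det(x·I − A) = x^5 - 20*x^4 + 160*x^3 - 640*x^2 + 1280*x - 1024 = (x - 4)^5

Eigenvalues and multiplicities (the geometric multiplicity of λ is n − rank(A − λI), which equals the number of Jordan blocks for λ):
  λ = 4: algebraic multiplicity = 5, geometric multiplicity = 3

Determining the block sizes for each eigenvalue:
  λ = 4: with am = 5 and gm = 3, the partition is not yet determined (e.g. several partitions of 5 into 3 parts exist). Let N = A − (4)·I. Computing rank(N^1) = 2, rank(N^2) = 1, rank(N^3) = 0; the number of blocks of size ≥ j is rank(N^{j−1}) − rank(N^j), giving [3, 1, 1]. So we have 1 block(s) of size 3, 2 block(s) of size 1 → block sizes [3, 1, 1]

Assembling the blocks gives a Jordan form
J =
  [4, 1, 0, 0, 0]
  [0, 4, 1, 0, 0]
  [0, 0, 4, 0, 0]
  [0, 0, 0, 4, 0]
  [0, 0, 0, 0, 4]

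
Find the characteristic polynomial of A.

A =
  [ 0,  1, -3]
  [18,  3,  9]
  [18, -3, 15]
x^3 - 18*x^2 + 108*x - 216

Expanding det(x·I − A) (e.g. by cofactor expansion or by noting that A is similar to its Jordan form J, which has the same characteristic polynomial as A) gives
  χ_A(x) = x^3 - 18*x^2 + 108*x - 216
which factors as (x - 6)^3. The eigenvalues (with algebraic multiplicities) are λ = 6 with multiplicity 3.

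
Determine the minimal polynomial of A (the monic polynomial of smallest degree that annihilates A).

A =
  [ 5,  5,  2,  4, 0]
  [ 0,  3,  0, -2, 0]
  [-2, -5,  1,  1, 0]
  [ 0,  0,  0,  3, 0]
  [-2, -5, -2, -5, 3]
x^2 - 6*x + 9

The characteristic polynomial is χ_A(x) = (x - 3)^5, so the eigenvalues are known. The minimal polynomial is
  m_A(x) = Π_λ (x − λ)^{k_λ}
where k_λ is the size of the *largest* Jordan block for λ (equivalently, the smallest k with (A − λI)^k v = 0 for every generalised eigenvector v of λ).

  λ = 3: largest Jordan block has size 2, contributing (x − 3)^2

So m_A(x) = (x - 3)^2 = x^2 - 6*x + 9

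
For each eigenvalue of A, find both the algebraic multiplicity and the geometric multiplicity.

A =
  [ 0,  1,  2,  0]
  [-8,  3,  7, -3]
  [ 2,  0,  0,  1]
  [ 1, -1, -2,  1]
λ = 1: alg = 4, geom = 2

Step 1 — factor the characteristic polynomial to read off the algebraic multiplicities:
  χ_A(x) = (x - 1)^4

Step 2 — compute geometric multiplicities via the rank-nullity identity g(λ) = n − rank(A − λI):
  rank(A − (1)·I) = 2, so dim ker(A − (1)·I) = n − 2 = 2

Summary:
  λ = 1: algebraic multiplicity = 4, geometric multiplicity = 2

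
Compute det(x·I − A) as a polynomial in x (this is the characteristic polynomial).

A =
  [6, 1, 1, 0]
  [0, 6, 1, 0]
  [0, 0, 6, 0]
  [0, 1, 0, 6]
x^4 - 24*x^3 + 216*x^2 - 864*x + 1296

Expanding det(x·I − A) (e.g. by cofactor expansion or by noting that A is similar to its Jordan form J, which has the same characteristic polynomial as A) gives
  χ_A(x) = x^4 - 24*x^3 + 216*x^2 - 864*x + 1296
which factors as (x - 6)^4. The eigenvalues (with algebraic multiplicities) are λ = 6 with multiplicity 4.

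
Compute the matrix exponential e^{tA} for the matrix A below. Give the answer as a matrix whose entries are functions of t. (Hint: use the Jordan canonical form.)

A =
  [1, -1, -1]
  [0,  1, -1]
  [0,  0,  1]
e^{tA} =
  [exp(t), -t*exp(t), t^2*exp(t)/2 - t*exp(t)]
  [0, exp(t), -t*exp(t)]
  [0, 0, exp(t)]

Strategy: write A = P · J · P⁻¹ where J is a Jordan canonical form, so e^{tA} = P · e^{tJ} · P⁻¹, and e^{tJ} can be computed block-by-block.

A has Jordan form
J =
  [1, 1, 0]
  [0, 1, 1]
  [0, 0, 1]
(up to reordering of blocks).

Per-block formulas:
  For a 3×3 Jordan block J_3(1): exp(t · J_3(1)) = e^(1t)·(I + t·N + (t^2/2)·N^2), where N is the 3×3 nilpotent shift.

After assembling e^{tJ} and conjugating by P, we get:

e^{tA} =
  [exp(t), -t*exp(t), t^2*exp(t)/2 - t*exp(t)]
  [0, exp(t), -t*exp(t)]
  [0, 0, exp(t)]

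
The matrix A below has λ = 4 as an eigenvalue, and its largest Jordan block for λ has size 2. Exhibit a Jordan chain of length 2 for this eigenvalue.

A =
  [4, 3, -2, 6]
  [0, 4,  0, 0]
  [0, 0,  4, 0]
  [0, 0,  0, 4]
A Jordan chain for λ = 4 of length 2:
v_1 = (3, 0, 0, 0)ᵀ
v_2 = (0, 1, 0, 0)ᵀ

Let N = A − (4)·I. We want v_2 with N^2 v_2 = 0 but N^1 v_2 ≠ 0; then v_{j-1} := N · v_j for j = 2, …, 2.

Pick v_2 = (0, 1, 0, 0)ᵀ.
Then v_1 = N · v_2 = (3, 0, 0, 0)ᵀ.

Sanity check: (A − (4)·I) v_1 = (0, 0, 0, 0)ᵀ = 0. ✓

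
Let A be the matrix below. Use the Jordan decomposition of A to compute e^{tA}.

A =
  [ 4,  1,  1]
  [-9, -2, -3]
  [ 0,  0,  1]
e^{tA} =
  [3*t*exp(t) + exp(t), t*exp(t), t*exp(t)]
  [-9*t*exp(t), -3*t*exp(t) + exp(t), -3*t*exp(t)]
  [0, 0, exp(t)]

Strategy: write A = P · J · P⁻¹ where J is a Jordan canonical form, so e^{tA} = P · e^{tJ} · P⁻¹, and e^{tJ} can be computed block-by-block.

A has Jordan form
J =
  [1, 1, 0]
  [0, 1, 0]
  [0, 0, 1]
(up to reordering of blocks).

Per-block formulas:
  For a 2×2 Jordan block J_2(1): exp(t · J_2(1)) = e^(1t)·(I + t·N), where N is the 2×2 nilpotent shift.
  For a 1×1 block at λ = 1: exp(t · [1]) = [e^(1t)].

After assembling e^{tJ} and conjugating by P, we get:

e^{tA} =
  [3*t*exp(t) + exp(t), t*exp(t), t*exp(t)]
  [-9*t*exp(t), -3*t*exp(t) + exp(t), -3*t*exp(t)]
  [0, 0, exp(t)]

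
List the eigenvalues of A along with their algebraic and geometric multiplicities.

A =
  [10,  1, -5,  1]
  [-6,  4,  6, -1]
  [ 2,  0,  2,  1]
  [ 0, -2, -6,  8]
λ = 6: alg = 4, geom = 2

Step 1 — factor the characteristic polynomial to read off the algebraic multiplicities:
  χ_A(x) = (x - 6)^4

Step 2 — compute geometric multiplicities via the rank-nullity identity g(λ) = n − rank(A − λI):
  rank(A − (6)·I) = 2, so dim ker(A − (6)·I) = n − 2 = 2

Summary:
  λ = 6: algebraic multiplicity = 4, geometric multiplicity = 2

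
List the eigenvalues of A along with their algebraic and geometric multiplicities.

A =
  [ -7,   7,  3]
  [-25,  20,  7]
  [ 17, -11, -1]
λ = 4: alg = 3, geom = 1

Step 1 — factor the characteristic polynomial to read off the algebraic multiplicities:
  χ_A(x) = (x - 4)^3

Step 2 — compute geometric multiplicities via the rank-nullity identity g(λ) = n − rank(A − λI):
  rank(A − (4)·I) = 2, so dim ker(A − (4)·I) = n − 2 = 1

Summary:
  λ = 4: algebraic multiplicity = 3, geometric multiplicity = 1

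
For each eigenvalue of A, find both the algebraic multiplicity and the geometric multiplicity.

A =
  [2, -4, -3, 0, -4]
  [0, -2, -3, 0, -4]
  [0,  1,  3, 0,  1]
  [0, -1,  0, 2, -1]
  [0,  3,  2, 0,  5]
λ = 2: alg = 5, geom = 3

Step 1 — factor the characteristic polynomial to read off the algebraic multiplicities:
  χ_A(x) = (x - 2)^5

Step 2 — compute geometric multiplicities via the rank-nullity identity g(λ) = n − rank(A − λI):
  rank(A − (2)·I) = 2, so dim ker(A − (2)·I) = n − 2 = 3

Summary:
  λ = 2: algebraic multiplicity = 5, geometric multiplicity = 3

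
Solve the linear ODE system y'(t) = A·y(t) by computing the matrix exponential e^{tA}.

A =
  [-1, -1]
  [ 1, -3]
e^{tA} =
  [t*exp(-2*t) + exp(-2*t), -t*exp(-2*t)]
  [t*exp(-2*t), -t*exp(-2*t) + exp(-2*t)]

Strategy: write A = P · J · P⁻¹ where J is a Jordan canonical form, so e^{tA} = P · e^{tJ} · P⁻¹, and e^{tJ} can be computed block-by-block.

A has Jordan form
J =
  [-2,  1]
  [ 0, -2]
(up to reordering of blocks).

Per-block formulas:
  For a 2×2 Jordan block J_2(-2): exp(t · J_2(-2)) = e^(-2t)·(I + t·N), where N is the 2×2 nilpotent shift.

After assembling e^{tJ} and conjugating by P, we get:

e^{tA} =
  [t*exp(-2*t) + exp(-2*t), -t*exp(-2*t)]
  [t*exp(-2*t), -t*exp(-2*t) + exp(-2*t)]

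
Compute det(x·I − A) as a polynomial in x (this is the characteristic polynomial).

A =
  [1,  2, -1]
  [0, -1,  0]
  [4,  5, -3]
x^3 + 3*x^2 + 3*x + 1

Expanding det(x·I − A) (e.g. by cofactor expansion or by noting that A is similar to its Jordan form J, which has the same characteristic polynomial as A) gives
  χ_A(x) = x^3 + 3*x^2 + 3*x + 1
which factors as (x + 1)^3. The eigenvalues (with algebraic multiplicities) are λ = -1 with multiplicity 3.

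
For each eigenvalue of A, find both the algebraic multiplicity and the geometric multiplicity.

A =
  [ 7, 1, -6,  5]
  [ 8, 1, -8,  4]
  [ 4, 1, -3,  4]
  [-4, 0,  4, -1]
λ = 1: alg = 4, geom = 2

Step 1 — factor the characteristic polynomial to read off the algebraic multiplicities:
  χ_A(x) = (x - 1)^4

Step 2 — compute geometric multiplicities via the rank-nullity identity g(λ) = n − rank(A − λI):
  rank(A − (1)·I) = 2, so dim ker(A − (1)·I) = n − 2 = 2

Summary:
  λ = 1: algebraic multiplicity = 4, geometric multiplicity = 2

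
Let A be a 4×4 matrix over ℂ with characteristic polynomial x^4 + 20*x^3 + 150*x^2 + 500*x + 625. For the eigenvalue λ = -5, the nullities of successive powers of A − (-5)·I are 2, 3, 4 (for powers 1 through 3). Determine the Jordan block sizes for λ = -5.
Block sizes for λ = -5: [3, 1]

From the dimensions of kernels of powers, the number of Jordan blocks of size at least j is d_j − d_{j−1} where d_j = dim ker(N^j) (with d_0 = 0). Computing the differences gives [2, 1, 1].
The number of blocks of size exactly k is (#blocks of size ≥ k) − (#blocks of size ≥ k + 1), so the partition is: 1 block(s) of size 1, 1 block(s) of size 3.
In nonincreasing order the block sizes are [3, 1].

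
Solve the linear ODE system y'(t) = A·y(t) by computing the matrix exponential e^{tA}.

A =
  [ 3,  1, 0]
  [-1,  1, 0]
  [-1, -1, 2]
e^{tA} =
  [t*exp(2*t) + exp(2*t), t*exp(2*t), 0]
  [-t*exp(2*t), -t*exp(2*t) + exp(2*t), 0]
  [-t*exp(2*t), -t*exp(2*t), exp(2*t)]

Strategy: write A = P · J · P⁻¹ where J is a Jordan canonical form, so e^{tA} = P · e^{tJ} · P⁻¹, and e^{tJ} can be computed block-by-block.

A has Jordan form
J =
  [2, 1, 0]
  [0, 2, 0]
  [0, 0, 2]
(up to reordering of blocks).

Per-block formulas:
  For a 2×2 Jordan block J_2(2): exp(t · J_2(2)) = e^(2t)·(I + t·N), where N is the 2×2 nilpotent shift.
  For a 1×1 block at λ = 2: exp(t · [2]) = [e^(2t)].

After assembling e^{tJ} and conjugating by P, we get:

e^{tA} =
  [t*exp(2*t) + exp(2*t), t*exp(2*t), 0]
  [-t*exp(2*t), -t*exp(2*t) + exp(2*t), 0]
  [-t*exp(2*t), -t*exp(2*t), exp(2*t)]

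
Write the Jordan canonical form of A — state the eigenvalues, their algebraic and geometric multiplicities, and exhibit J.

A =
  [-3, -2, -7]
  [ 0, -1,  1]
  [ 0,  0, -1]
J_1(-3) ⊕ J_2(-1)

The characteristic polynomial is
  det(x·I − A) = x^3 + 5*x^2 + 7*x + 3 = (x + 1)^2*(x + 3)

Eigenvalues and multiplicities (the geometric multiplicity of λ is n − rank(A − λI), which equals the number of Jordan blocks for λ):
  λ = -3: algebraic multiplicity = 1, geometric multiplicity = 1
  λ = -1: algebraic multiplicity = 2, geometric multiplicity = 1

Determining the block sizes for each eigenvalue:
  λ = -3: one block (gm = 1), so the single block has size am = 1 → block sizes [1]
  λ = -1: one block (gm = 1), so the single block has size am = 2 → block sizes [2]

Assembling the blocks gives a Jordan form
J =
  [-3,  0,  0]
  [ 0, -1,  1]
  [ 0,  0, -1]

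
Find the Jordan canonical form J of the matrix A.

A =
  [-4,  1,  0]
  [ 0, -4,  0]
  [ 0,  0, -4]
J_2(-4) ⊕ J_1(-4)

The characteristic polynomial is
  det(x·I − A) = x^3 + 12*x^2 + 48*x + 64 = (x + 4)^3

Eigenvalues and multiplicities (the geometric multiplicity of λ is n − rank(A − λI), which equals the number of Jordan blocks for λ):
  λ = -4: algebraic multiplicity = 3, geometric multiplicity = 2

Determining the block sizes for each eigenvalue:
  λ = -4: 2 blocks summing to 3 forces exactly one block of size 2 and the rest size 1 → block sizes [2, 1]

Assembling the blocks gives a Jordan form
J =
  [-4,  1,  0]
  [ 0, -4,  0]
  [ 0,  0, -4]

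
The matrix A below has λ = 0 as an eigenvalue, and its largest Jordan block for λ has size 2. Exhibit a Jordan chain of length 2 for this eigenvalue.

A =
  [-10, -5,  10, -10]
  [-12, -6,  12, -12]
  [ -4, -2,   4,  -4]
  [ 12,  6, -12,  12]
A Jordan chain for λ = 0 of length 2:
v_1 = (-10, -12, -4, 12)ᵀ
v_2 = (1, 0, 0, 0)ᵀ

Let N = A − (0)·I. We want v_2 with N^2 v_2 = 0 but N^1 v_2 ≠ 0; then v_{j-1} := N · v_j for j = 2, …, 2.

Pick v_2 = (1, 0, 0, 0)ᵀ.
Then v_1 = N · v_2 = (-10, -12, -4, 12)ᵀ.

Sanity check: (A − (0)·I) v_1 = (0, 0, 0, 0)ᵀ = 0. ✓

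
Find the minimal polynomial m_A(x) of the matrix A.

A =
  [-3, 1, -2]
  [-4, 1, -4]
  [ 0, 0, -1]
x^2 + 2*x + 1

The characteristic polynomial is χ_A(x) = (x + 1)^3, so the eigenvalues are known. The minimal polynomial is
  m_A(x) = Π_λ (x − λ)^{k_λ}
where k_λ is the size of the *largest* Jordan block for λ (equivalently, the smallest k with (A − λI)^k v = 0 for every generalised eigenvector v of λ).

  λ = -1: largest Jordan block has size 2, contributing (x + 1)^2

So m_A(x) = (x + 1)^2 = x^2 + 2*x + 1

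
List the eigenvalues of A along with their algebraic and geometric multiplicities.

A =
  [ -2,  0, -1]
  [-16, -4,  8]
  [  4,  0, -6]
λ = -4: alg = 3, geom = 2

Step 1 — factor the characteristic polynomial to read off the algebraic multiplicities:
  χ_A(x) = (x + 4)^3

Step 2 — compute geometric multiplicities via the rank-nullity identity g(λ) = n − rank(A − λI):
  rank(A − (-4)·I) = 1, so dim ker(A − (-4)·I) = n − 1 = 2

Summary:
  λ = -4: algebraic multiplicity = 3, geometric multiplicity = 2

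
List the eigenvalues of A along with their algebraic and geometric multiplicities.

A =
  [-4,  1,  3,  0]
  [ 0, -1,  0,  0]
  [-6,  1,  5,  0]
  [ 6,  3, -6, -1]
λ = -1: alg = 3, geom = 2; λ = 2: alg = 1, geom = 1

Step 1 — factor the characteristic polynomial to read off the algebraic multiplicities:
  χ_A(x) = (x - 2)*(x + 1)^3

Step 2 — compute geometric multiplicities via the rank-nullity identity g(λ) = n − rank(A − λI):
  rank(A − (-1)·I) = 2, so dim ker(A − (-1)·I) = n − 2 = 2
  rank(A − (2)·I) = 3, so dim ker(A − (2)·I) = n − 3 = 1

Summary:
  λ = -1: algebraic multiplicity = 3, geometric multiplicity = 2
  λ = 2: algebraic multiplicity = 1, geometric multiplicity = 1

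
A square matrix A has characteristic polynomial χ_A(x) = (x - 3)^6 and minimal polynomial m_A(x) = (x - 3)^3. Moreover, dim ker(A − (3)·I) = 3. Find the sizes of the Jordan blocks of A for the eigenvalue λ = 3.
Block sizes for λ = 3: [3, 2, 1]

Step 1 — from the characteristic polynomial, algebraic multiplicity of λ = 3 is 6. From dim ker(A − (3)·I) = 3, there are exactly 3 Jordan blocks for λ = 3.
Step 2 — from the minimal polynomial, the factor (x − 3)^3 tells us the largest block for λ = 3 has size 3.
Step 3 — with total size 6, 3 blocks, and largest block 3, the block sizes (in nonincreasing order) are [3, 2, 1].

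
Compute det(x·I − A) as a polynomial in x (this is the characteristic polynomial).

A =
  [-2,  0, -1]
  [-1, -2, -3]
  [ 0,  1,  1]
x^3 + 3*x^2 + 3*x + 1

Expanding det(x·I − A) (e.g. by cofactor expansion or by noting that A is similar to its Jordan form J, which has the same characteristic polynomial as A) gives
  χ_A(x) = x^3 + 3*x^2 + 3*x + 1
which factors as (x + 1)^3. The eigenvalues (with algebraic multiplicities) are λ = -1 with multiplicity 3.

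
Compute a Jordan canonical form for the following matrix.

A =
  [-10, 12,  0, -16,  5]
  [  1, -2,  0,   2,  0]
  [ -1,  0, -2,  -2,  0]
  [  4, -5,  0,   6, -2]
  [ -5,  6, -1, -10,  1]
J_2(-2) ⊕ J_3(-1)

The characteristic polynomial is
  det(x·I − A) = x^5 + 7*x^4 + 19*x^3 + 25*x^2 + 16*x + 4 = (x + 1)^3*(x + 2)^2

Eigenvalues and multiplicities (the geometric multiplicity of λ is n − rank(A − λI), which equals the number of Jordan blocks for λ):
  λ = -2: algebraic multiplicity = 2, geometric multiplicity = 1
  λ = -1: algebraic multiplicity = 3, geometric multiplicity = 1

Determining the block sizes for each eigenvalue:
  λ = -2: one block (gm = 1), so the single block has size am = 2 → block sizes [2]
  λ = -1: one block (gm = 1), so the single block has size am = 3 → block sizes [3]

Assembling the blocks gives a Jordan form
J =
  [-2,  1,  0,  0,  0]
  [ 0, -2,  0,  0,  0]
  [ 0,  0, -1,  1,  0]
  [ 0,  0,  0, -1,  1]
  [ 0,  0,  0,  0, -1]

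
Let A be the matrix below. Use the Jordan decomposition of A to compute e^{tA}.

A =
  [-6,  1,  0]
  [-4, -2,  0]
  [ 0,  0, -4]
e^{tA} =
  [-2*t*exp(-4*t) + exp(-4*t), t*exp(-4*t), 0]
  [-4*t*exp(-4*t), 2*t*exp(-4*t) + exp(-4*t), 0]
  [0, 0, exp(-4*t)]

Strategy: write A = P · J · P⁻¹ where J is a Jordan canonical form, so e^{tA} = P · e^{tJ} · P⁻¹, and e^{tJ} can be computed block-by-block.

A has Jordan form
J =
  [-4,  1,  0]
  [ 0, -4,  0]
  [ 0,  0, -4]
(up to reordering of blocks).

Per-block formulas:
  For a 2×2 Jordan block J_2(-4): exp(t · J_2(-4)) = e^(-4t)·(I + t·N), where N is the 2×2 nilpotent shift.
  For a 1×1 block at λ = -4: exp(t · [-4]) = [e^(-4t)].

After assembling e^{tJ} and conjugating by P, we get:

e^{tA} =
  [-2*t*exp(-4*t) + exp(-4*t), t*exp(-4*t), 0]
  [-4*t*exp(-4*t), 2*t*exp(-4*t) + exp(-4*t), 0]
  [0, 0, exp(-4*t)]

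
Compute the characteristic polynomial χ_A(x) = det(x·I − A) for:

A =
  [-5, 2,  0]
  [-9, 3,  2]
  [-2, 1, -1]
x^3 + 3*x^2 + 3*x + 1

Expanding det(x·I − A) (e.g. by cofactor expansion or by noting that A is similar to its Jordan form J, which has the same characteristic polynomial as A) gives
  χ_A(x) = x^3 + 3*x^2 + 3*x + 1
which factors as (x + 1)^3. The eigenvalues (with algebraic multiplicities) are λ = -1 with multiplicity 3.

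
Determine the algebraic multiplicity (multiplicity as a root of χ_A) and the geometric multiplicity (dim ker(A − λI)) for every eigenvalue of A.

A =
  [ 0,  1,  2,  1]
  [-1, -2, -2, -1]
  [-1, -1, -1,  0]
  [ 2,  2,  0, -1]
λ = -1: alg = 4, geom = 2

Step 1 — factor the characteristic polynomial to read off the algebraic multiplicities:
  χ_A(x) = (x + 1)^4

Step 2 — compute geometric multiplicities via the rank-nullity identity g(λ) = n − rank(A − λI):
  rank(A − (-1)·I) = 2, so dim ker(A − (-1)·I) = n − 2 = 2

Summary:
  λ = -1: algebraic multiplicity = 4, geometric multiplicity = 2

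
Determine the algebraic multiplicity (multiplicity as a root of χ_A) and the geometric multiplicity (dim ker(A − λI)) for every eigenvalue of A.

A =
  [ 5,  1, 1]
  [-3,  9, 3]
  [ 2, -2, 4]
λ = 6: alg = 3, geom = 2

Step 1 — factor the characteristic polynomial to read off the algebraic multiplicities:
  χ_A(x) = (x - 6)^3

Step 2 — compute geometric multiplicities via the rank-nullity identity g(λ) = n − rank(A − λI):
  rank(A − (6)·I) = 1, so dim ker(A − (6)·I) = n − 1 = 2

Summary:
  λ = 6: algebraic multiplicity = 3, geometric multiplicity = 2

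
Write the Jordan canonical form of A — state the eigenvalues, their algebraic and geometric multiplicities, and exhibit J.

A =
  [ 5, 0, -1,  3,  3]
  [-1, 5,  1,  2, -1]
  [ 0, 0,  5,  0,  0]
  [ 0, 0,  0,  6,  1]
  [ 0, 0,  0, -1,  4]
J_3(5) ⊕ J_2(5)

The characteristic polynomial is
  det(x·I − A) = x^5 - 25*x^4 + 250*x^3 - 1250*x^2 + 3125*x - 3125 = (x - 5)^5

Eigenvalues and multiplicities (the geometric multiplicity of λ is n − rank(A − λI), which equals the number of Jordan blocks for λ):
  λ = 5: algebraic multiplicity = 5, geometric multiplicity = 2

Determining the block sizes for each eigenvalue:
  λ = 5: with am = 5 and gm = 2, the partition is not yet determined (e.g. several partitions of 5 into 2 parts exist). Let N = A − (5)·I. Computing rank(N^1) = 3, rank(N^2) = 1, rank(N^3) = 0; the number of blocks of size ≥ j is rank(N^{j−1}) − rank(N^j), giving [2, 2, 1]. So we have 1 block(s) of size 3, 1 block(s) of size 2 → block sizes [3, 2]

Assembling the blocks gives a Jordan form
J =
  [5, 1, 0, 0, 0]
  [0, 5, 1, 0, 0]
  [0, 0, 5, 0, 0]
  [0, 0, 0, 5, 1]
  [0, 0, 0, 0, 5]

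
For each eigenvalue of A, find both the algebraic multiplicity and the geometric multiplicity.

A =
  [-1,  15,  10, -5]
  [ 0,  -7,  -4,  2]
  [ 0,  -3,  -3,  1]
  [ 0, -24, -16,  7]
λ = -1: alg = 4, geom = 3

Step 1 — factor the characteristic polynomial to read off the algebraic multiplicities:
  χ_A(x) = (x + 1)^4

Step 2 — compute geometric multiplicities via the rank-nullity identity g(λ) = n − rank(A − λI):
  rank(A − (-1)·I) = 1, so dim ker(A − (-1)·I) = n − 1 = 3

Summary:
  λ = -1: algebraic multiplicity = 4, geometric multiplicity = 3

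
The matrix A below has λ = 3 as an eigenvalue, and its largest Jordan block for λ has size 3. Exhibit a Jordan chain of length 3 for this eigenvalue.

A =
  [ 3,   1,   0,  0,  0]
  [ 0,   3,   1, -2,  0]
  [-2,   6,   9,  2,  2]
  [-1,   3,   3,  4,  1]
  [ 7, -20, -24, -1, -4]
A Jordan chain for λ = 3 of length 3:
v_1 = (1, 0, 0, 0, 1)ᵀ
v_2 = (0, 1, 6, 3, -24)ᵀ
v_3 = (0, 0, 1, 0, 0)ᵀ

Let N = A − (3)·I. We want v_3 with N^3 v_3 = 0 but N^2 v_3 ≠ 0; then v_{j-1} := N · v_j for j = 3, …, 2.

Pick v_3 = (0, 0, 1, 0, 0)ᵀ.
Then v_2 = N · v_3 = (0, 1, 6, 3, -24)ᵀ.
Then v_1 = N · v_2 = (1, 0, 0, 0, 1)ᵀ.

Sanity check: (A − (3)·I) v_1 = (0, 0, 0, 0, 0)ᵀ = 0. ✓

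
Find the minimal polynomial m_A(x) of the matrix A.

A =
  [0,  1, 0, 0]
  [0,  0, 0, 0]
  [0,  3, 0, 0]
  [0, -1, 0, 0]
x^2

The characteristic polynomial is χ_A(x) = x^4, so the eigenvalues are known. The minimal polynomial is
  m_A(x) = Π_λ (x − λ)^{k_λ}
where k_λ is the size of the *largest* Jordan block for λ (equivalently, the smallest k with (A − λI)^k v = 0 for every generalised eigenvector v of λ).

  λ = 0: largest Jordan block has size 2, contributing (x − 0)^2

So m_A(x) = x^2 = x^2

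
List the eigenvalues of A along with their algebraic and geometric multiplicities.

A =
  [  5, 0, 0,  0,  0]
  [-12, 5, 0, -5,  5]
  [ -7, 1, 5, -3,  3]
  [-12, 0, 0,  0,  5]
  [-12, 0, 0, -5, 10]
λ = 5: alg = 5, geom = 3

Step 1 — factor the characteristic polynomial to read off the algebraic multiplicities:
  χ_A(x) = (x - 5)^5

Step 2 — compute geometric multiplicities via the rank-nullity identity g(λ) = n − rank(A − λI):
  rank(A − (5)·I) = 2, so dim ker(A − (5)·I) = n − 2 = 3

Summary:
  λ = 5: algebraic multiplicity = 5, geometric multiplicity = 3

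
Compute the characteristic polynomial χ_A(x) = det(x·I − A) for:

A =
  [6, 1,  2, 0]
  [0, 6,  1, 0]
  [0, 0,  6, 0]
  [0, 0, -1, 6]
x^4 - 24*x^3 + 216*x^2 - 864*x + 1296

Expanding det(x·I − A) (e.g. by cofactor expansion or by noting that A is similar to its Jordan form J, which has the same characteristic polynomial as A) gives
  χ_A(x) = x^4 - 24*x^3 + 216*x^2 - 864*x + 1296
which factors as (x - 6)^4. The eigenvalues (with algebraic multiplicities) are λ = 6 with multiplicity 4.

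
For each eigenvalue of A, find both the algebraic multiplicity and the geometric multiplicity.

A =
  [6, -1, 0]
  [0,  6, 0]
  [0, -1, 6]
λ = 6: alg = 3, geom = 2

Step 1 — factor the characteristic polynomial to read off the algebraic multiplicities:
  χ_A(x) = (x - 6)^3

Step 2 — compute geometric multiplicities via the rank-nullity identity g(λ) = n − rank(A − λI):
  rank(A − (6)·I) = 1, so dim ker(A − (6)·I) = n − 1 = 2

Summary:
  λ = 6: algebraic multiplicity = 3, geometric multiplicity = 2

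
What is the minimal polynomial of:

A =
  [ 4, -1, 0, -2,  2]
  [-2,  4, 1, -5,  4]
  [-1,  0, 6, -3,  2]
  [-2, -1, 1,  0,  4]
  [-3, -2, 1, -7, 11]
x^3 - 15*x^2 + 75*x - 125

The characteristic polynomial is χ_A(x) = (x - 5)^5, so the eigenvalues are known. The minimal polynomial is
  m_A(x) = Π_λ (x − λ)^{k_λ}
where k_λ is the size of the *largest* Jordan block for λ (equivalently, the smallest k with (A − λI)^k v = 0 for every generalised eigenvector v of λ).

  λ = 5: largest Jordan block has size 3, contributing (x − 5)^3

So m_A(x) = (x - 5)^3 = x^3 - 15*x^2 + 75*x - 125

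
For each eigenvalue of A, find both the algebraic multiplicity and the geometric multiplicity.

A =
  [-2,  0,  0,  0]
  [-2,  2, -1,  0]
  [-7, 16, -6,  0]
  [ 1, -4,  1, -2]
λ = -2: alg = 4, geom = 2

Step 1 — factor the characteristic polynomial to read off the algebraic multiplicities:
  χ_A(x) = (x + 2)^4

Step 2 — compute geometric multiplicities via the rank-nullity identity g(λ) = n − rank(A − λI):
  rank(A − (-2)·I) = 2, so dim ker(A − (-2)·I) = n − 2 = 2

Summary:
  λ = -2: algebraic multiplicity = 4, geometric multiplicity = 2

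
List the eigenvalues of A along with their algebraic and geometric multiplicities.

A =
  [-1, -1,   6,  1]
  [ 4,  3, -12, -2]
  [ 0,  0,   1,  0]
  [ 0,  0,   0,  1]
λ = 1: alg = 4, geom = 3

Step 1 — factor the characteristic polynomial to read off the algebraic multiplicities:
  χ_A(x) = (x - 1)^4

Step 2 — compute geometric multiplicities via the rank-nullity identity g(λ) = n − rank(A − λI):
  rank(A − (1)·I) = 1, so dim ker(A − (1)·I) = n − 1 = 3

Summary:
  λ = 1: algebraic multiplicity = 4, geometric multiplicity = 3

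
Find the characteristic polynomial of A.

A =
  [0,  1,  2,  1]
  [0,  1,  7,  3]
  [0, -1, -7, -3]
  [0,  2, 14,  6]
x^4

Expanding det(x·I − A) (e.g. by cofactor expansion or by noting that A is similar to its Jordan form J, which has the same characteristic polynomial as A) gives
  χ_A(x) = x^4
which factors as x^4. The eigenvalues (with algebraic multiplicities) are λ = 0 with multiplicity 4.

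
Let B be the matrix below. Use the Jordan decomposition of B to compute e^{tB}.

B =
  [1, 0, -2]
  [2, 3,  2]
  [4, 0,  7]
e^{tB} =
  [-exp(5*t) + 2*exp(3*t), 0, -exp(5*t) + exp(3*t)]
  [exp(5*t) - exp(3*t), exp(3*t), exp(5*t) - exp(3*t)]
  [2*exp(5*t) - 2*exp(3*t), 0, 2*exp(5*t) - exp(3*t)]

Strategy: write B = P · J · P⁻¹ where J is a Jordan canonical form, so e^{tB} = P · e^{tJ} · P⁻¹, and e^{tJ} can be computed block-by-block.

B has Jordan form
J =
  [3, 0, 0]
  [0, 3, 0]
  [0, 0, 5]
(up to reordering of blocks).

Per-block formulas:
  For a 1×1 block at λ = 5: exp(t · [5]) = [e^(5t)].
  For a 1×1 block at λ = 3: exp(t · [3]) = [e^(3t)].

After assembling e^{tJ} and conjugating by P, we get:

e^{tB} =
  [-exp(5*t) + 2*exp(3*t), 0, -exp(5*t) + exp(3*t)]
  [exp(5*t) - exp(3*t), exp(3*t), exp(5*t) - exp(3*t)]
  [2*exp(5*t) - 2*exp(3*t), 0, 2*exp(5*t) - exp(3*t)]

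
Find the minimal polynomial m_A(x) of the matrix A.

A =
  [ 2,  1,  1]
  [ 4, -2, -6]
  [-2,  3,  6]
x^3 - 6*x^2 + 12*x - 8

The characteristic polynomial is χ_A(x) = (x - 2)^3, so the eigenvalues are known. The minimal polynomial is
  m_A(x) = Π_λ (x − λ)^{k_λ}
where k_λ is the size of the *largest* Jordan block for λ (equivalently, the smallest k with (A − λI)^k v = 0 for every generalised eigenvector v of λ).

  λ = 2: largest Jordan block has size 3, contributing (x − 2)^3

So m_A(x) = (x - 2)^3 = x^3 - 6*x^2 + 12*x - 8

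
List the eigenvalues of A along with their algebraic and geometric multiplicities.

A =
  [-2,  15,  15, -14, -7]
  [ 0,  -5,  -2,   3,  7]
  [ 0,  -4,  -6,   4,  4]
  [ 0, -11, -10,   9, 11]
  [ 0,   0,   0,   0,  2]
λ = -2: alg = 3, geom = 1; λ = 2: alg = 2, geom = 2

Step 1 — factor the characteristic polynomial to read off the algebraic multiplicities:
  χ_A(x) = (x - 2)^2*(x + 2)^3

Step 2 — compute geometric multiplicities via the rank-nullity identity g(λ) = n − rank(A − λI):
  rank(A − (-2)·I) = 4, so dim ker(A − (-2)·I) = n − 4 = 1
  rank(A − (2)·I) = 3, so dim ker(A − (2)·I) = n − 3 = 2

Summary:
  λ = -2: algebraic multiplicity = 3, geometric multiplicity = 1
  λ = 2: algebraic multiplicity = 2, geometric multiplicity = 2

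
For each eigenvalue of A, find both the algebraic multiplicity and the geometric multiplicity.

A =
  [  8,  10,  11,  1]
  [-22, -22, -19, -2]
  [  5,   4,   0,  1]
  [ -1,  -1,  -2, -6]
λ = -5: alg = 4, geom = 2

Step 1 — factor the characteristic polynomial to read off the algebraic multiplicities:
  χ_A(x) = (x + 5)^4

Step 2 — compute geometric multiplicities via the rank-nullity identity g(λ) = n − rank(A − λI):
  rank(A − (-5)·I) = 2, so dim ker(A − (-5)·I) = n − 2 = 2

Summary:
  λ = -5: algebraic multiplicity = 4, geometric multiplicity = 2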